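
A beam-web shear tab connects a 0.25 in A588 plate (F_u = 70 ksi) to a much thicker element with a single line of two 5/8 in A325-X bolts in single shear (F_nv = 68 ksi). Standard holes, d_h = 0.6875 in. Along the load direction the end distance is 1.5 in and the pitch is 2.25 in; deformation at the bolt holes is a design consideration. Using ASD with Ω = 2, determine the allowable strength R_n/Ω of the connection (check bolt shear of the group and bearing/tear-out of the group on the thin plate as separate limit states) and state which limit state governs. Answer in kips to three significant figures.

20.9 kips (bolt shear governs)

Bolt shear: A_b = π·0.625²/4 = 0.3068 in²; R_n = 68 × 0.3068 × 2 × 1 = 41.72 kips → 41.72 / 2 = 20.9 kips.
Bearing (1.2 l_c t F_u ≤ 2.4 d t F_u): upper limit = 2.4·0.625·0.25·70 = 26.25 kips.
  Edge l_c = 1.5 − 0.6875/2 = 1.156 → r_n = 24.28 kips; interior l_c = 2.25 − 0.6875 = 1.562 → r_n = 26.25 kips.
  R_n,bearing = 1·24.28 + 1·26.25 = 50.53 kips → 50.53 / 2 = 25.3 kips.
Bolt shear governs: 20.9 kips.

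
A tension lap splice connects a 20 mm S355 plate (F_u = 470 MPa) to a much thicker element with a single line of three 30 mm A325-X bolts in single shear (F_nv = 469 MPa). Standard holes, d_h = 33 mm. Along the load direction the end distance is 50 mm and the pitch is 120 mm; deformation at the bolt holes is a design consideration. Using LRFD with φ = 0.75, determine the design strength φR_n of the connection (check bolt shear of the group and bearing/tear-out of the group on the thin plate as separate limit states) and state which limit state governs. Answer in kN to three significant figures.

Bolt shear: A_b = π·30²/4 = 706.9 mm²; R_n = 469 × 706.9 × 3 × 1 / 1000 = 994.5 kN → 0.75 × 994.5 = 746 kN.
Bearing (1.2 l_c t F_u ≤ 2.4 d t F_u): upper limit = 2.4·30·20·470 / 1000 = 676.8 kN.
  Edge l_c = 50 − 33/2 = 33.5 → r_n = 377.9 kN; interior l_c = 120 − 33 = 87 → r_n = 676.8 kN.
  R_n,bearing = 1·377.9 + 2·676.8 = 1731 kN → 0.75 × 1731 = 1300 kN.
Bolt shear governs: 746 kN.

746 kN (bolt shear governs)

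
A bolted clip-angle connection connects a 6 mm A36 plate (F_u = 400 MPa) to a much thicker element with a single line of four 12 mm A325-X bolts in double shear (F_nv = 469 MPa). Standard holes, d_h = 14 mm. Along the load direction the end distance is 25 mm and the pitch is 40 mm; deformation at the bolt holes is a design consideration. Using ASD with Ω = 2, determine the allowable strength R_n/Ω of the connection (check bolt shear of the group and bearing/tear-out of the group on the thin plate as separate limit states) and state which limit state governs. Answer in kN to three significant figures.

130 kN (bearing governs)

Bolt shear: A_b = π·12²/4 = 113.1 mm²; R_n = 469 × 113.1 × 4 × 2 / 1000 = 424.3 kN → 424.3 / 2 = 212 kN.
Bearing (1.2 l_c t F_u ≤ 2.4 d t F_u): upper limit = 2.4·12·6·400 / 1000 = 69.12 kN.
  Edge l_c = 25 − 14/2 = 18 → r_n = 51.84 kN; interior l_c = 40 − 14 = 26 → r_n = 69.12 kN.
  R_n,bearing = 1·51.84 + 3·69.12 = 259.2 kN → 259.2 / 2 = 130 kN.
Bearing governs: 130 kN.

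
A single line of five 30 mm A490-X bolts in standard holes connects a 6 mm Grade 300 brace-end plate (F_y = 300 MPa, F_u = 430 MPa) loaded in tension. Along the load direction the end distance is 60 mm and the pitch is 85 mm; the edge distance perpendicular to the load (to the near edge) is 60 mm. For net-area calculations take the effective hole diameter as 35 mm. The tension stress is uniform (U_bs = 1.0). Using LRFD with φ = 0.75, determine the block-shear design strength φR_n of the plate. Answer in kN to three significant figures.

364 kN

Shear plane L_v = 60 + 4·85 = 400 mm; A_gv = 400 × 6 = 2400 mm².
A_nv = (400 − 4.5·35) × 6 = 1455 mm².
A_nt = (60 − 0.5·35) × 6 = 255 mm².
0.6 F_u A_nv = 375.4 kN; 0.6 F_y A_gv = 432 kN → shear rupture governs the shear term.
R_n = 375.4 + 1.0 × 430 × 255 / 1000 = 485 kN.
Design strength φR_n = 0.75 × 485 = 364 kN.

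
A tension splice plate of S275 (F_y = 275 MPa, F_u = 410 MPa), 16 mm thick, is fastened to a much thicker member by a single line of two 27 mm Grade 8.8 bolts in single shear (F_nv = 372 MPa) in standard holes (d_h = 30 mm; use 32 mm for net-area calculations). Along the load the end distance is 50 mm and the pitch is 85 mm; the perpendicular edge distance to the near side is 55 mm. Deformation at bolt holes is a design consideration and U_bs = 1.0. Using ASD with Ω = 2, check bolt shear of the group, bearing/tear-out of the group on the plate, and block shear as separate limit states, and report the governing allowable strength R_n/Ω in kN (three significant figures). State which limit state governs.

213 kN (bolt shear governs)

Bolt shear: A_b = π·27²/4 = 572.6 mm²; R_n = 372 × 572.6 × 2 × 1 / 1000 = 426 kN → 426 / 2 = 213 kN.
Bearing: edge l_c = 35, r_n = 275.5 kN; interior l_c = 55, r_n = 425.1 kN; R_n = 275.5 + 1·425.1 = 700.6 kN → 350 kN.
Block shear: A_gv = 2160, A_nv = 1392, A_nt = 624 mm²; R_n = min(0.6F_uA_nv, 0.6F_yA_gv) + U_bs·F_u·A_nt = 598.3 kN → 299 kN.
Bolt shear governs: 213 kN.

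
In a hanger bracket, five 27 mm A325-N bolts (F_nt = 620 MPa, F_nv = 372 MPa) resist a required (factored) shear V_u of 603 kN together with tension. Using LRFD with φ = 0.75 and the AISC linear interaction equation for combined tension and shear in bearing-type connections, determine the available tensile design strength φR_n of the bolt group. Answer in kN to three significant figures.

726 kN

A_b = π·27²/4 = 572.6 mm²; f_rv = 603 × 1000 / (5 × 572.6) = 210.6 MPa.
F'_nt = 1.3 F_nt − (F_nt / φF_nv) f_rv = 1.3·620 − (620/(0.75·372))·210.6 = 337.9 MPa, capped at F_nt → F'_nt = 337.9 MPa.
R_n = F'_nt · A_b · n = 337.9 × 572.6 × 5 / 1000 = 967.4 kN.
Design strength φR_n = 0.75 × 967.4 = 726 kN.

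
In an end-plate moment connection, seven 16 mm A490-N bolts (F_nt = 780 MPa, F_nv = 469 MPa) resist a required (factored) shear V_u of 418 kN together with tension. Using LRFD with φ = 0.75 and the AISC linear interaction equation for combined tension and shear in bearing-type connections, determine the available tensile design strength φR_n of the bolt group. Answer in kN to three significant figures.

A_b = π·16²/4 = 201.1 mm²; f_rv = 418 × 1000 / (7 × 201.1) = 297 MPa.
F'_nt = 1.3 F_nt − (F_nt / φF_nv) f_rv = 1.3·780 − (780/(0.75·469))·297 = 355.4 MPa, capped at F_nt → F'_nt = 355.4 MPa.
R_n = F'_nt · A_b · n = 355.4 × 201.1 × 7 / 1000 = 500.2 kN.
Design strength φR_n = 0.75 × 500.2 = 375 kN.

375 kN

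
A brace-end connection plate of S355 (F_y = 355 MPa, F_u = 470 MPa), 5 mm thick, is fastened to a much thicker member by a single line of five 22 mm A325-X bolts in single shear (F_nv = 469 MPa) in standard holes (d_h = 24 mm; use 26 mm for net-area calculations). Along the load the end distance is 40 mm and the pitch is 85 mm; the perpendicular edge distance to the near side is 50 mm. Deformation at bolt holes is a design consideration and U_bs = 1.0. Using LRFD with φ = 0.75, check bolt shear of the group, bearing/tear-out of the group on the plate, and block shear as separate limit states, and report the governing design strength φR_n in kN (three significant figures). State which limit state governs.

343 kN (block shear governs)

Bolt shear: A_b = π·22²/4 = 380.1 mm²; R_n = 469 × 380.1 × 5 × 1 / 1000 = 891.4 kN → 0.75 × 891.4 = 669 kN.
Bearing: edge l_c = 28, r_n = 78.96 kN; interior l_c = 61, r_n = 124.1 kN; R_n = 78.96 + 4·124.1 = 575.3 kN → 431 kN.
Block shear: A_gv = 1900, A_nv = 1315, A_nt = 185 mm²; R_n = min(0.6F_uA_nv, 0.6F_yA_gv) + U_bs·F_u·A_nt = 457.8 kN → 343 kN.
Block shear governs: 343 kN.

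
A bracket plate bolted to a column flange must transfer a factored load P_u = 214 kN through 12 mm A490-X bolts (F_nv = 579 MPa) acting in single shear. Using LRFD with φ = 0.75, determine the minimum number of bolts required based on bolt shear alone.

A_b = π·12²/4 = 113.1 mm².
Per-bolt design strength φR_n = 0.75 × 579 × 113.1 × 1 / 1000 = 49.11 kN.
n ≥ 214 / 49.11 = 4.357 → use 5 bolts.

5 bolts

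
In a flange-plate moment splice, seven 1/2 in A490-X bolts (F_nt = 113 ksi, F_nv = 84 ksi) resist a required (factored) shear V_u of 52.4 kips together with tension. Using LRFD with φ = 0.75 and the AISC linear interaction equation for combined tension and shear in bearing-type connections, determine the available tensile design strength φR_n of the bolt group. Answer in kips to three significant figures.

A_b = π·0.5²/4 = 0.1963 in²; f_rv = 52.4 / (7 × 0.1963) = 38.12 ksi.
F'_nt = 1.3 F_nt − (F_nt / φF_nv) f_rv = 1.3·113 − (113/(0.75·84))·38.12 = 78.52 ksi, capped at F_nt → F'_nt = 78.52 ksi.
R_n = F'_nt · A_b · n = 78.52 × 0.1963 × 7 = 107.9 kips.
Design strength φR_n = 0.75 × 107.9 = 80.9 kips.

80.9 kips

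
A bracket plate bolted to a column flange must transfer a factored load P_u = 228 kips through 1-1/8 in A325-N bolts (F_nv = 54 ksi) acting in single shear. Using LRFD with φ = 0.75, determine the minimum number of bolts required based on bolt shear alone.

A_b = π·1.125²/4 = 0.994 in².
Per-bolt design strength φR_n = 0.75 × 54 × 0.994 × 1 = 40.26 kips.
n ≥ 228 / 40.26 = 5.663 → use 6 bolts.

6 bolts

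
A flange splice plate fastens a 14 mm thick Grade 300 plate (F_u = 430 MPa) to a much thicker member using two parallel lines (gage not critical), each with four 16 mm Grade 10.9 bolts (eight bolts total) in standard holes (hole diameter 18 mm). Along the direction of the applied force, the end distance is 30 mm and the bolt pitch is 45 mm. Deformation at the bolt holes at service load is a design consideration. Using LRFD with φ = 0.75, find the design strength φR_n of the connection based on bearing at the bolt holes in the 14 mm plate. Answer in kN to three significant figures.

1110 kN

Per bolt r_n = 1.2 l_c t F_u ≤ 2.4 d t F_u; upper limit = 2.4 × 16 × 14 × 430 / 1000 = 231.2 kN.
Edge bolt: l_c = 30 − 18/2 = 21 mm → 1.2 × 21 × 14 × 430 / 1000 = 151.7 → r_n = 151.7 kN.
Interior bolts: l_c = 45 − 18 = 27 mm → 1.2 × 27 × 14 × 430 / 1000 = 195 → r_n = 195 kN.
R_n = 2 × 151.7 + 6 × 195 = 1474 kN.
Design strength φR_n = 0.75 × 1474 = 1110 kN.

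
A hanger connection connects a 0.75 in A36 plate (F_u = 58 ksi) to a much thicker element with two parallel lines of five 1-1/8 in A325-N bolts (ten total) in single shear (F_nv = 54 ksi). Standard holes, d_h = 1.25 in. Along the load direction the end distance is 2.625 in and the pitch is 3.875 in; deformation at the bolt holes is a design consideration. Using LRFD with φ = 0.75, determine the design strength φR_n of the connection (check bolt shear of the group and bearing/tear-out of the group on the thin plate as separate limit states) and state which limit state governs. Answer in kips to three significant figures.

Bolt shear: A_b = π·1.125²/4 = 0.994 in²; R_n = 54 × 0.994 × 10 × 1 = 536.8 kips → 0.75 × 536.8 = 403 kips.
Bearing (1.2 l_c t F_u ≤ 2.4 d t F_u): upper limit = 2.4·1.125·0.75·58 = 117.4 kips.
  Edge l_c = 2.625 − 1.25/2 = 2 → r_n = 104.4 kips; interior l_c = 3.875 − 1.25 = 2.625 → r_n = 117.4 kips.
  R_n,bearing = 2·104.4 + 8·117.4 = 1148 kips → 0.75 × 1148 = 861 kips.
Bolt shear governs: 403 kips.

403 kips (bolt shear governs)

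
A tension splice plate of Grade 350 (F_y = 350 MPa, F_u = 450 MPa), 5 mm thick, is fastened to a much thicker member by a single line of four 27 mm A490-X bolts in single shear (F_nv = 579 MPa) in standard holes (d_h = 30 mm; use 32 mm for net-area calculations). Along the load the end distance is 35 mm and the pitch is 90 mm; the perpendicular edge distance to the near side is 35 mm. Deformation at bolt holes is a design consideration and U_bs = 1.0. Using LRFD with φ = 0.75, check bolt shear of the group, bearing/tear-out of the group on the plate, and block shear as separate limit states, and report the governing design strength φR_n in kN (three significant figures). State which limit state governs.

227 kN (block shear governs)

Bolt shear: A_b = π·27²/4 = 572.6 mm²; R_n = 579 × 572.6 × 4 × 1 / 1000 = 1326 kN → 0.75 × 1326 = 995 kN.
Bearing: edge l_c = 20, r_n = 54 kN; interior l_c = 60, r_n = 145.8 kN; R_n = 54 + 3·145.8 = 491.4 kN → 369 kN.
Block shear: A_gv = 1525, A_nv = 965, A_nt = 95 mm²; R_n = min(0.6F_uA_nv, 0.6F_yA_gv) + U_bs·F_u·A_nt = 303.3 kN → 227 kN.
Block shear governs: 227 kN.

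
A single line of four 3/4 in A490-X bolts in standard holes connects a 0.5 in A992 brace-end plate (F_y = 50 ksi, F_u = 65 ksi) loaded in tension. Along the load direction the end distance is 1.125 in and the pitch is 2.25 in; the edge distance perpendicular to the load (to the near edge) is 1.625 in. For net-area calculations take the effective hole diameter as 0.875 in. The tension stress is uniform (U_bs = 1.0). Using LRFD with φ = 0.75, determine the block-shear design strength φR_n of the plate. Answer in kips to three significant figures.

99.3 kips

Shear plane L_v = 1.125 + 3·2.25 = 7.875 in; A_gv = 7.875 × 0.5 = 3.938 in².
A_nv = (7.875 − 3.5·0.875) × 0.5 = 2.406 in².
A_nt = (1.625 − 0.5·0.875) × 0.5 = 0.5938 in².
0.6 F_u A_nv = 93.84 kips; 0.6 F_y A_gv = 118.1 kips → shear rupture governs the shear term.
R_n = 93.84 + 1.0 × 65 × 0.5938 = 132.4 kips.
Design strength φR_n = 0.75 × 132.4 = 99.3 kips.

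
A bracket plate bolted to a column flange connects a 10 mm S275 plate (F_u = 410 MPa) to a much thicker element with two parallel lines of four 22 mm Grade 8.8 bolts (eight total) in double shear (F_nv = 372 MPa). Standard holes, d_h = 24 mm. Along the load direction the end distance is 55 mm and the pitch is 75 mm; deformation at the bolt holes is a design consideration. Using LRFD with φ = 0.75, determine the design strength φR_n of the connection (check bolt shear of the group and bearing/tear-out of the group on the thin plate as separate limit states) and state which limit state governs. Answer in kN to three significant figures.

Bolt shear: A_b = π·22²/4 = 380.1 mm²; R_n = 372 × 380.1 × 8 × 2 / 1000 = 2263 kN → 0.75 × 2263 = 1700 kN.
Bearing (1.2 l_c t F_u ≤ 2.4 d t F_u): upper limit = 2.4·22·10·410 / 1000 = 216.5 kN.
  Edge l_c = 55 − 24/2 = 43 → r_n = 211.6 kN; interior l_c = 75 − 24 = 51 → r_n = 216.5 kN.
  R_n,bearing = 2·211.6 + 6·216.5 = 1722 kN → 0.75 × 1722 = 1290 kN.
Bearing governs: 1290 kN.

1290 kN (bearing governs)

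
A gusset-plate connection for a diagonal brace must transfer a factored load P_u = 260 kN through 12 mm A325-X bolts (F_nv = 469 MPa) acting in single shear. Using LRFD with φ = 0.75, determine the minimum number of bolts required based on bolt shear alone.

7 bolts

A_b = π·12²/4 = 113.1 mm².
Per-bolt design strength φR_n = 0.75 × 469 × 113.1 × 1 / 1000 = 39.78 kN.
n ≥ 260 / 39.78 = 6.536 → use 7 bolts.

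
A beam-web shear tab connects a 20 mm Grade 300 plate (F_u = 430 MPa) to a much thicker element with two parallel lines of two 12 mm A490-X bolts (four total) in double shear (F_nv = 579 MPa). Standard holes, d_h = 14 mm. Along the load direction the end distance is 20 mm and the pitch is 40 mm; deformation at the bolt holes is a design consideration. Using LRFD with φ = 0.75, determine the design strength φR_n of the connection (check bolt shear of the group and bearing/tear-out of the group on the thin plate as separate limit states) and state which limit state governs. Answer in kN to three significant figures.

Bolt shear: A_b = π·12²/4 = 113.1 mm²; R_n = 579 × 113.1 × 4 × 2 / 1000 = 523.9 kN → 0.75 × 523.9 = 393 kN.
Bearing (1.2 l_c t F_u ≤ 2.4 d t F_u): upper limit = 2.4·12·20·430 / 1000 = 247.7 kN.
  Edge l_c = 20 − 14/2 = 13 → r_n = 134.2 kN; interior l_c = 40 − 14 = 26 → r_n = 247.7 kN.
  R_n,bearing = 2·134.2 + 2·247.7 = 763.7 kN → 0.75 × 763.7 = 573 kN.
Bolt shear governs: 393 kN.

393 kN (bolt shear governs)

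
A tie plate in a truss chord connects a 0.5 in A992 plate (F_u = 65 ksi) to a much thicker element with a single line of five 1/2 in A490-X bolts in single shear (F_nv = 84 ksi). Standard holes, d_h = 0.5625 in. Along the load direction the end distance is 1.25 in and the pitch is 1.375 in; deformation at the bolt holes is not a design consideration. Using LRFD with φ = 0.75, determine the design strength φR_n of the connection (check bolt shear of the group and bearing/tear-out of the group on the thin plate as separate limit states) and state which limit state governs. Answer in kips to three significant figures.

61.9 kips (bolt shear governs)

Bolt shear: A_b = π·0.5²/4 = 0.1963 in²; R_n = 84 × 0.1963 × 5 × 1 = 82.47 kips → 0.75 × 82.47 = 61.9 kips.
Bearing (1.5 l_c t F_u ≤ 3.0 d t F_u): upper limit = 3.0·0.5·0.5·65 = 48.75 kips.
  Edge l_c = 1.25 − 0.5625/2 = 0.9688 → r_n = 47.23 kips; interior l_c = 1.375 − 0.5625 = 0.8125 → r_n = 39.61 kips.
  R_n,bearing = 1·47.23 + 4·39.61 = 205.7 kips → 0.75 × 205.7 = 154 kips.
Bolt shear governs: 61.9 kips.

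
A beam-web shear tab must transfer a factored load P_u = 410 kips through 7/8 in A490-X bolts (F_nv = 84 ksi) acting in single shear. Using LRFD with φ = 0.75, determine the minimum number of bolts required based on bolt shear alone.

11 bolts

A_b = π·0.875²/4 = 0.6013 in².
Per-bolt design strength φR_n = 0.75 × 84 × 0.6013 × 1 = 37.88 kips.
n ≥ 410 / 37.88 = 10.82 → use 11 bolts.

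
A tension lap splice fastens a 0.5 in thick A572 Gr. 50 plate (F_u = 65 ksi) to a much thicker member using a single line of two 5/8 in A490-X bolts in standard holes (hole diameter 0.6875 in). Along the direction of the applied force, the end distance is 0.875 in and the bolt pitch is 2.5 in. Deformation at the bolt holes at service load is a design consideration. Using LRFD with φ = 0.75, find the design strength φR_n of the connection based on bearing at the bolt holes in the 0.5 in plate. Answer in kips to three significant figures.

Per bolt r_n = 1.2 l_c t F_u ≤ 2.4 d t F_u; upper limit = 2.4 × 0.625 × 0.5 × 65 = 48.75 kips.
Edge bolt: l_c = 0.875 − 0.6875/2 = 0.5312 in → 1.2 × 0.5312 × 0.5 × 65 = 20.72 → r_n = 20.72 kips.
Interior bolts: l_c = 2.5 − 0.6875 = 1.812 in → 1.2 × 1.812 × 0.5 × 65 = 70.69 → r_n = 48.75 kips.
R_n = 1 × 20.72 + 1 × 48.75 = 69.47 kips.
Design strength φR_n = 0.75 × 69.47 = 52.1 kips.

52.1 kips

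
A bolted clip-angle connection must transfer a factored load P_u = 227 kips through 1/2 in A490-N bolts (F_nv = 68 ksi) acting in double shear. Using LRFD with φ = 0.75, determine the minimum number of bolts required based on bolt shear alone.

12 bolts

A_b = π·0.5²/4 = 0.1963 in².
Per-bolt design strength φR_n = 0.75 × 68 × 0.1963 × 2 = 20.03 kips.
n ≥ 227 / 20.03 = 11.33 → use 12 bolts.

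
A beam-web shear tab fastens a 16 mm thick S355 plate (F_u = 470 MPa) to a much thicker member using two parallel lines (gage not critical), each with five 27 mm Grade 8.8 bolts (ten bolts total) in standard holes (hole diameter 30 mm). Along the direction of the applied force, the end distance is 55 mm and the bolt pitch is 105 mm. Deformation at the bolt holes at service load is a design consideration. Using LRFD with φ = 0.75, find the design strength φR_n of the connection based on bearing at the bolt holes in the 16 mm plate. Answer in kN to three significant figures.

Per bolt r_n = 1.2 l_c t F_u ≤ 2.4 d t F_u; upper limit = 2.4 × 27 × 16 × 470 / 1000 = 487.3 kN.
Edge bolt: l_c = 55 − 30/2 = 40 mm → 1.2 × 40 × 16 × 470 / 1000 = 361 → r_n = 361 kN.
Interior bolts: l_c = 105 − 30 = 75 mm → 1.2 × 75 × 16 × 470 / 1000 = 676.8 → r_n = 487.3 kN.
R_n = 2 × 361 + 8 × 487.3 = 4620 kN.
Design strength φR_n = 0.75 × 4620 = 3470 kN.

3470 kN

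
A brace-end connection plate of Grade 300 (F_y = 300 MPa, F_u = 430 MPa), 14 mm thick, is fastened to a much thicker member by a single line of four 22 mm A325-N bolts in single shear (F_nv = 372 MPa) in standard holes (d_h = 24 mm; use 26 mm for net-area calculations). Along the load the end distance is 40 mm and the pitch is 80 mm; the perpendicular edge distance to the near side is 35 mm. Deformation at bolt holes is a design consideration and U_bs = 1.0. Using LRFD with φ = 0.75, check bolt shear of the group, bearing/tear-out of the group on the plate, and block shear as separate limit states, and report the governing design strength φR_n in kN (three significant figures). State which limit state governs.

Bolt shear: A_b = π·22²/4 = 380.1 mm²; R_n = 372 × 380.1 × 4 × 1 / 1000 = 565.6 kN → 0.75 × 565.6 = 424 kN.
Bearing: edge l_c = 28, r_n = 202.3 kN; interior l_c = 56, r_n = 317.9 kN; R_n = 202.3 + 3·317.9 = 1156 kN → 867 kN.
Block shear: A_gv = 3920, A_nv = 2646, A_nt = 308 mm²; R_n = min(0.6F_uA_nv, 0.6F_yA_gv) + U_bs·F_u·A_nt = 815.1 kN → 611 kN.
Bolt shear governs: 424 kN.

424 kN (bolt shear governs)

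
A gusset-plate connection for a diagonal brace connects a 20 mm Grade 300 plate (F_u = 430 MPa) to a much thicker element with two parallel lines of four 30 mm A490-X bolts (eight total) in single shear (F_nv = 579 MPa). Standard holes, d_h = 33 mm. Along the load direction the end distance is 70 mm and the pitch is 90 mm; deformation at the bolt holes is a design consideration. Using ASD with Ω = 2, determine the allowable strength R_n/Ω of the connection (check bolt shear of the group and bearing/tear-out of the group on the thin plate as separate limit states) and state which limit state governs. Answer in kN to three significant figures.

1640 kN (bolt shear governs)

Bolt shear: A_b = π·30²/4 = 706.9 mm²; R_n = 579 × 706.9 × 8 × 1 / 1000 = 3274 kN → 3274 / 2 = 1640 kN.
Bearing (1.2 l_c t F_u ≤ 2.4 d t F_u): upper limit = 2.4·30·20·430 / 1000 = 619.2 kN.
  Edge l_c = 70 − 33/2 = 53.5 → r_n = 552.1 kN; interior l_c = 90 − 33 = 57 → r_n = 588.2 kN.
  R_n,bearing = 2·552.1 + 6·588.2 = 4634 kN → 4634 / 2 = 2320 kN.
Bolt shear governs: 1640 kN.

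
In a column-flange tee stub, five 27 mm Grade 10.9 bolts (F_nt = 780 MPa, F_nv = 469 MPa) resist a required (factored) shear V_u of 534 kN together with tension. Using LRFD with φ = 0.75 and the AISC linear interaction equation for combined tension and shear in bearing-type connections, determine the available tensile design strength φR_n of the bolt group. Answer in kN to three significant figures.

1290 kN

A_b = π·27²/4 = 572.6 mm²; f_rv = 534 × 1000 / (5 × 572.6) = 186.5 MPa.
F'_nt = 1.3 F_nt − (F_nt / φF_nv) f_rv = 1.3·780 − (780/(0.75·469))·186.5 = 600.4 MPa, capped at F_nt → F'_nt = 600.4 MPa.
R_n = F'_nt · A_b · n = 600.4 × 572.6 × 5 / 1000 = 1719 kN.
Design strength φR_n = 0.75 × 1719 = 1290 kN.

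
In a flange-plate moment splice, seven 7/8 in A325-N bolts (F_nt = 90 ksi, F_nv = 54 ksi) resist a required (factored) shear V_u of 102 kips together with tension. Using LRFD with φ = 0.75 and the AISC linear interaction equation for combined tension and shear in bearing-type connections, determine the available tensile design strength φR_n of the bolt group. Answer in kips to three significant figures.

199 kips

A_b = π·0.875²/4 = 0.6013 in²; f_rv = 102 / (7 × 0.6013) = 24.23 ksi.
F'_nt = 1.3 F_nt − (F_nt / φF_nv) f_rv = 1.3·90 − (90/(0.75·54))·24.23 = 63.15 ksi, capped at F_nt → F'_nt = 63.15 ksi.
R_n = F'_nt · A_b · n = 63.15 × 0.6013 × 7 = 265.8 kips.
Design strength φR_n = 0.75 × 265.8 = 199 kips.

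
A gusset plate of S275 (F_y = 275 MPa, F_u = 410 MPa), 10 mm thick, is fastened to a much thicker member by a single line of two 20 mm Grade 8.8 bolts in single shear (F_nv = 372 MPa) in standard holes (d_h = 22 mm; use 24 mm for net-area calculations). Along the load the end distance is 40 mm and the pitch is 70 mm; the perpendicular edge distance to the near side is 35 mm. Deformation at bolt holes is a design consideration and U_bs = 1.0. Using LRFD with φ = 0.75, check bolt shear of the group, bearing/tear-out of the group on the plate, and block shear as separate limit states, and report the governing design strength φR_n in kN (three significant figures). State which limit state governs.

175 kN (bolt shear governs)

Bolt shear: A_b = π·20²/4 = 314.2 mm²; R_n = 372 × 314.2 × 2 × 1 / 1000 = 233.7 kN → 0.75 × 233.7 = 175 kN.
Bearing: edge l_c = 29, r_n = 142.7 kN; interior l_c = 48, r_n = 196.8 kN; R_n = 142.7 + 1·196.8 = 339.5 kN → 255 kN.
Block shear: A_gv = 1100, A_nv = 740, A_nt = 230 mm²; R_n = min(0.6F_uA_nv, 0.6F_yA_gv) + U_bs·F_u·A_nt = 275.8 kN → 207 kN.
Bolt shear governs: 175 kN.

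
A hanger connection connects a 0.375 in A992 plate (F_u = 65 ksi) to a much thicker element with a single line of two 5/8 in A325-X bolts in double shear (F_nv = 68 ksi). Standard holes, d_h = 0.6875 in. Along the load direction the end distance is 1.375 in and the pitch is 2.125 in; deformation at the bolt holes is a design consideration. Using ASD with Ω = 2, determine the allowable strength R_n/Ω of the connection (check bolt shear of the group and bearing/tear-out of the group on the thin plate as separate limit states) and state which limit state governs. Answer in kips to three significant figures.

33.4 kips (bearing governs)

Bolt shear: A_b = π·0.625²/4 = 0.3068 in²; R_n = 68 × 0.3068 × 2 × 2 = 83.45 kips → 83.45 / 2 = 41.7 kips.
Bearing (1.2 l_c t F_u ≤ 2.4 d t F_u): upper limit = 2.4·0.625·0.375·65 = 36.56 kips.
  Edge l_c = 1.375 − 0.6875/2 = 1.031 → r_n = 30.16 kips; interior l_c = 2.125 − 0.6875 = 1.438 → r_n = 36.56 kips.
  R_n,bearing = 1·30.16 + 1·36.56 = 66.73 kips → 66.73 / 2 = 33.4 kips.
Bearing governs: 33.4 kips.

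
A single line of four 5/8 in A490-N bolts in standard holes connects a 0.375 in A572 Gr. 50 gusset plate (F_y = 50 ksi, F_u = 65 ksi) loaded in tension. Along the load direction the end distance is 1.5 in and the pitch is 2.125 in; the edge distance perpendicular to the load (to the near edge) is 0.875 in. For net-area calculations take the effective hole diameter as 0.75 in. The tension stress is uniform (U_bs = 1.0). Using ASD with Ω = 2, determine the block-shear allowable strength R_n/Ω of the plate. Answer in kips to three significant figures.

44.5 kips

Shear plane L_v = 1.5 + 3·2.125 = 7.875 in; A_gv = 7.875 × 0.375 = 2.953 in².
A_nv = (7.875 − 3.5·0.75) × 0.375 = 1.969 in².
A_nt = (0.875 − 0.5·0.75) × 0.375 = 0.1875 in².
0.6 F_u A_nv = 76.78 kips; 0.6 F_y A_gv = 88.59 kips → shear rupture governs the shear term.
R_n = 76.78 + 1.0 × 65 × 0.1875 = 88.97 kips.
Allowable strength R_n/Ω = 88.97 / 2 = 44.5 kips.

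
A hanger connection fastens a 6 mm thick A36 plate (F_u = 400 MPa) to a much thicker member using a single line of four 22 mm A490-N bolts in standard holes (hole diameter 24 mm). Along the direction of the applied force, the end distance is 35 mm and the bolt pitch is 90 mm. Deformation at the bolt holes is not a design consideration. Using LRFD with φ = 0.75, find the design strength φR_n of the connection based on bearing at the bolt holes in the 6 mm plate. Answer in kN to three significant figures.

418 kN

Per bolt r_n = 1.5 l_c t F_u ≤ 3.0 d t F_u; upper limit = 3.0 × 22 × 6 × 400 / 1000 = 158.4 kN.
Edge bolt: l_c = 35 − 24/2 = 23 mm → 1.5 × 23 × 6 × 400 / 1000 = 82.8 → r_n = 82.8 kN.
Interior bolts: l_c = 90 − 24 = 66 mm → 1.5 × 66 × 6 × 400 / 1000 = 237.6 → r_n = 158.4 kN.
R_n = 1 × 82.8 + 3 × 158.4 = 558 kN.
Design strength φR_n = 0.75 × 558 = 418 kN.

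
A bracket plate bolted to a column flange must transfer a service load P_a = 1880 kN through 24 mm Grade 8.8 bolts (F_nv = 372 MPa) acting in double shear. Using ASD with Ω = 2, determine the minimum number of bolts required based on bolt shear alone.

12 bolts

A_b = π·24²/4 = 452.4 mm².
Per-bolt allowable strength R_n/Ω = 372 × 452.4 × 2 / 1000 / 2 = 168.3 kN.
n ≥ 1880 / 168.3 = 11.17 → use 12 bolts.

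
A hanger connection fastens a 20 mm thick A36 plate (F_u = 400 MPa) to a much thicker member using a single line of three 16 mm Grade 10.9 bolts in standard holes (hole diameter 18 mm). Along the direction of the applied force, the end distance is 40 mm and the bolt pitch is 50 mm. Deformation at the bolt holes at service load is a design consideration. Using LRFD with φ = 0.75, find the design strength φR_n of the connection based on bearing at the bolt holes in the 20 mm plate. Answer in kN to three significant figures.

Per bolt r_n = 1.2 l_c t F_u ≤ 2.4 d t F_u; upper limit = 2.4 × 16 × 20 × 400 / 1000 = 307.2 kN.
Edge bolt: l_c = 40 − 18/2 = 31 mm → 1.2 × 31 × 20 × 400 / 1000 = 297.6 → r_n = 297.6 kN.
Interior bolts: l_c = 50 − 18 = 32 mm → 1.2 × 32 × 20 × 400 / 1000 = 307.2 → r_n = 307.2 kN.
R_n = 1 × 297.6 + 2 × 307.2 = 912 kN.
Design strength φR_n = 0.75 × 912 = 684 kN.

684 kN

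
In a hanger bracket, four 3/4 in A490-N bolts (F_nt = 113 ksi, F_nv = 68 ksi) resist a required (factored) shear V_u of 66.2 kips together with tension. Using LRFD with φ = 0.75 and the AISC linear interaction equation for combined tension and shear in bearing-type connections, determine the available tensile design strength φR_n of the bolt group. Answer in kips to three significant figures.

A_b = π·0.75²/4 = 0.4418 in²; f_rv = 66.2 / (4 × 0.4418) = 37.46 ksi.
F'_nt = 1.3 F_nt − (F_nt / φF_nv) f_rv = 1.3·113 − (113/(0.75·68))·37.46 = 63.9 ksi, capped at F_nt → F'_nt = 63.9 ksi.
R_n = F'_nt · A_b · n = 63.9 × 0.4418 × 4 = 112.9 kips.
Design strength φR_n = 0.75 × 112.9 = 84.7 kips.

84.7 kips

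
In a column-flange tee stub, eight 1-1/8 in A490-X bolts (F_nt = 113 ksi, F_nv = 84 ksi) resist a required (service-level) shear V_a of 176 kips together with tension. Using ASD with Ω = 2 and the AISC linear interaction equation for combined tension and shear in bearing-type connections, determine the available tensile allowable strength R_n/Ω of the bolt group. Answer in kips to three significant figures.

347 kips

A_b = π·1.125²/4 = 0.994 in²; f_rv = 176 / (8 × 0.994) = 22.13 ksi.
F'_nt = 1.3 F_nt − (Ω F_nt / F_nv) f_rv = 1.3·113 − (2·113/84)·22.13 = 87.35 ksi, capped at F_nt → F'_nt = 87.35 ksi.
R_n = F'_nt · A_b · n = 87.35 × 0.994 × 8 = 694.6 kips.
Allowable strength R_n/Ω = 694.6 / 2 = 347 kips.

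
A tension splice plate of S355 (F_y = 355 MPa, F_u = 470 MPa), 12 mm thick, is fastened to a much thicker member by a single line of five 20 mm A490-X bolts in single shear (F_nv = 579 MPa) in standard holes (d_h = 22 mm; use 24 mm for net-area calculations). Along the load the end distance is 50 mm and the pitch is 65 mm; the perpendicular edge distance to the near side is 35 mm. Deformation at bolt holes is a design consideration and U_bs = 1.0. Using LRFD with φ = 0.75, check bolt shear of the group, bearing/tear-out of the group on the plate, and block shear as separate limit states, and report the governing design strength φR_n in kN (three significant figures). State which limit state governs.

Bolt shear: A_b = π·20²/4 = 314.2 mm²; R_n = 579 × 314.2 × 5 × 1 / 1000 = 909.5 kN → 0.75 × 909.5 = 682 kN.
Bearing: edge l_c = 39, r_n = 264 kN; interior l_c = 43, r_n = 270.7 kN; R_n = 264 + 4·270.7 = 1347 kN → 1010 kN.
Block shear: A_gv = 3720, A_nv = 2424, A_nt = 276 mm²; R_n = min(0.6F_uA_nv, 0.6F_yA_gv) + U_bs·F_u·A_nt = 813.3 kN → 610 kN.
Block shear governs: 610 kN.

610 kN (block shear governs)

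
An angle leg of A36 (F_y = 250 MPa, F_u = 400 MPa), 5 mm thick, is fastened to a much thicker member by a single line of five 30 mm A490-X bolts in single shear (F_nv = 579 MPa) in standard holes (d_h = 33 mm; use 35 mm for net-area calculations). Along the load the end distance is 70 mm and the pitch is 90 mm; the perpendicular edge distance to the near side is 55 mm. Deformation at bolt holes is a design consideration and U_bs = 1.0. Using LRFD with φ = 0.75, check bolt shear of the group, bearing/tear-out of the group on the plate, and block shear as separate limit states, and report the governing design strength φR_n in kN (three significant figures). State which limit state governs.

298 kN (block shear governs)

Bolt shear: A_b = π·30²/4 = 706.9 mm²; R_n = 579 × 706.9 × 5 × 1 / 1000 = 2046 kN → 0.75 × 2046 = 1530 kN.
Bearing: edge l_c = 53.5, r_n = 128.4 kN; interior l_c = 57, r_n = 136.8 kN; R_n = 128.4 + 4·136.8 = 675.6 kN → 507 kN.
Block shear: A_gv = 2150, A_nv = 1362, A_nt = 187.5 mm²; R_n = min(0.6F_uA_nv, 0.6F_yA_gv) + U_bs·F_u·A_nt = 397.5 kN → 298 kN.
Block shear governs: 298 kN.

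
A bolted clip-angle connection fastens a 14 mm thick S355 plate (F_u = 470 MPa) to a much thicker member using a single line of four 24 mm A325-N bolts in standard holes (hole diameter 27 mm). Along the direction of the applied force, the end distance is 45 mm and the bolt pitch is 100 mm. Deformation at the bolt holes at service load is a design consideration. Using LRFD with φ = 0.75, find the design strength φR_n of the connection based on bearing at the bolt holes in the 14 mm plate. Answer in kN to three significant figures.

Per bolt r_n = 1.2 l_c t F_u ≤ 2.4 d t F_u; upper limit = 2.4 × 24 × 14 × 470 / 1000 = 379 kN.
Edge bolt: l_c = 45 − 27/2 = 31.5 mm → 1.2 × 31.5 × 14 × 470 / 1000 = 248.7 → r_n = 248.7 kN.
Interior bolts: l_c = 100 − 27 = 73 mm → 1.2 × 73 × 14 × 470 / 1000 = 576.4 → r_n = 379 kN.
R_n = 1 × 248.7 + 3 × 379 = 1386 kN.
Design strength φR_n = 0.75 × 1386 = 1040 kN.

1040 kN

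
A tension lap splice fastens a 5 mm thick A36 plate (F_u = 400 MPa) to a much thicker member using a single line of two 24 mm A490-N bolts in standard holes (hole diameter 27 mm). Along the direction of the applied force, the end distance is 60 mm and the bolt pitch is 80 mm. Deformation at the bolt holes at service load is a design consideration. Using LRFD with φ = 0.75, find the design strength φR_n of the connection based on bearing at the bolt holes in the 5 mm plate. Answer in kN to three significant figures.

Per bolt r_n = 1.2 l_c t F_u ≤ 2.4 d t F_u; upper limit = 2.4 × 24 × 5 × 400 / 1000 = 115.2 kN.
Edge bolt: l_c = 60 − 27/2 = 46.5 mm → 1.2 × 46.5 × 5 × 400 / 1000 = 111.6 → r_n = 111.6 kN.
Interior bolts: l_c = 80 − 27 = 53 mm → 1.2 × 53 × 5 × 400 / 1000 = 127.2 → r_n = 115.2 kN.
R_n = 1 × 111.6 + 1 × 115.2 = 226.8 kN.
Design strength φR_n = 0.75 × 226.8 = 170 kN.

170 kN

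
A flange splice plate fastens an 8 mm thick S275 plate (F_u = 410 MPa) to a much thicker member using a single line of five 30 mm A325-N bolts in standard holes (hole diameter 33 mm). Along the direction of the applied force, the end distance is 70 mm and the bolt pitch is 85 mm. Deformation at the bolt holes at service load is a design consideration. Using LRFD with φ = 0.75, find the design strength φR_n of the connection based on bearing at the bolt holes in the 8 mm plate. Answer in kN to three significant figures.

772 kN

Per bolt r_n = 1.2 l_c t F_u ≤ 2.4 d t F_u; upper limit = 2.4 × 30 × 8 × 410 / 1000 = 236.2 kN.
Edge bolt: l_c = 70 − 33/2 = 53.5 mm → 1.2 × 53.5 × 8 × 410 / 1000 = 210.6 → r_n = 210.6 kN.
Interior bolts: l_c = 85 − 33 = 52 mm → 1.2 × 52 × 8 × 410 / 1000 = 204.7 → r_n = 204.7 kN.
R_n = 1 × 210.6 + 4 × 204.7 = 1029 kN.
Design strength φR_n = 0.75 × 1029 = 772 kN.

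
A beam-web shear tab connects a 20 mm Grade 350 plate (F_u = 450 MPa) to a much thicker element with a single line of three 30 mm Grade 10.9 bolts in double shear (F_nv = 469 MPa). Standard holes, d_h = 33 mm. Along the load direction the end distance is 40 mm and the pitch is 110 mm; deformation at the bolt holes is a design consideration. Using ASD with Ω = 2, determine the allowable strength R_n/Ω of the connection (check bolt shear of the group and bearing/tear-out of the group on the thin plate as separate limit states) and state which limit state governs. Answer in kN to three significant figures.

775 kN (bearing governs)

Bolt shear: A_b = π·30²/4 = 706.9 mm²; R_n = 469 × 706.9 × 3 × 2 / 1000 = 1989 kN → 1989 / 2 = 995 kN.
Bearing (1.2 l_c t F_u ≤ 2.4 d t F_u): upper limit = 2.4·30·20·450 / 1000 = 648 kN.
  Edge l_c = 40 − 33/2 = 23.5 → r_n = 253.8 kN; interior l_c = 110 − 33 = 77 → r_n = 648 kN.
  R_n,bearing = 1·253.8 + 2·648 = 1550 kN → 1550 / 2 = 775 kN.
Bearing governs: 775 kN.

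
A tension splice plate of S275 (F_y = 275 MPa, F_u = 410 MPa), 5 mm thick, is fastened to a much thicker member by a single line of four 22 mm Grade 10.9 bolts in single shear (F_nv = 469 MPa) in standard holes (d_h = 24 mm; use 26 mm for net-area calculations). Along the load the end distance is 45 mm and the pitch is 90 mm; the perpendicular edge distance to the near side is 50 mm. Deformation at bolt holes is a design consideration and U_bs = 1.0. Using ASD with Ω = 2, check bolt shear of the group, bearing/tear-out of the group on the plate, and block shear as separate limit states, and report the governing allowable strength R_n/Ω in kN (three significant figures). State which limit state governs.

Bolt shear: A_b = π·22²/4 = 380.1 mm²; R_n = 469 × 380.1 × 4 × 1 / 1000 = 713.1 kN → 713.1 / 2 = 357 kN.
Bearing: edge l_c = 33, r_n = 81.18 kN; interior l_c = 66, r_n = 108.2 kN; R_n = 81.18 + 3·108.2 = 405.9 kN → 203 kN.
Block shear: A_gv = 1575, A_nv = 1120, A_nt = 185 mm²; R_n = min(0.6F_uA_nv, 0.6F_yA_gv) + U_bs·F_u·A_nt = 335.7 kN → 168 kN.
Block shear governs: 168 kN.

168 kN (block shear governs)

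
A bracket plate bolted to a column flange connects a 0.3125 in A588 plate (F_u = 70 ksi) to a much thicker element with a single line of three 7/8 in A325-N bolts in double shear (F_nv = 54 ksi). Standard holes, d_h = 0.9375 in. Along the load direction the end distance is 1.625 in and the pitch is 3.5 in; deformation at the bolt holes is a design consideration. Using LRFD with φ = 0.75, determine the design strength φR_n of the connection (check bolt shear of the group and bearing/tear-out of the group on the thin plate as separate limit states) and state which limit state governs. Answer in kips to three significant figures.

Bolt shear: A_b = π·0.875²/4 = 0.6013 in²; R_n = 54 × 0.6013 × 3 × 2 = 194.8 kips → 0.75 × 194.8 = 146 kips.
Bearing (1.2 l_c t F_u ≤ 2.4 d t F_u): upper limit = 2.4·0.875·0.3125·70 = 45.94 kips.
  Edge l_c = 1.625 − 0.9375/2 = 1.156 → r_n = 30.35 kips; interior l_c = 3.5 − 0.9375 = 2.562 → r_n = 45.94 kips.
  R_n,bearing = 1·30.35 + 2·45.94 = 122.2 kips → 0.75 × 122.2 = 91.7 kips.
Bearing governs: 91.7 kips.

91.7 kips (bearing governs)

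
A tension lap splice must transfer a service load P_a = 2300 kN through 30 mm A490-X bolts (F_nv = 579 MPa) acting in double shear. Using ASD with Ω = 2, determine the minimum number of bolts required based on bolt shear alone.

6 bolts

A_b = π·30²/4 = 706.9 mm².
Per-bolt allowable strength R_n/Ω = 579 × 706.9 × 2 / 1000 / 2 = 409.3 kN.
n ≥ 2300 / 409.3 = 5.62 → use 6 bolts.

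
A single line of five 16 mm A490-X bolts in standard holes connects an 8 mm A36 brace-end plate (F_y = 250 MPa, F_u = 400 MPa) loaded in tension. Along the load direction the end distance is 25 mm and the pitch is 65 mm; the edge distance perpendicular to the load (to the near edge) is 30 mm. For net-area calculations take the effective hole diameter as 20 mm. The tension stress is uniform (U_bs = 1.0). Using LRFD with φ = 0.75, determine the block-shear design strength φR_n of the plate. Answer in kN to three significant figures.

304 kN

Shear plane L_v = 25 + 4·65 = 285 mm; A_gv = 285 × 8 = 2280 mm².
A_nv = (285 − 4.5·20) × 8 = 1560 mm².
A_nt = (30 − 0.5·20) × 8 = 160 mm².
0.6 F_u A_nv = 374.4 kN; 0.6 F_y A_gv = 342 kN → shear yielding governs the shear term.
R_n = 342 + 1.0 × 400 × 160 / 1000 = 406 kN.
Design strength φR_n = 0.75 × 406 = 304 kN.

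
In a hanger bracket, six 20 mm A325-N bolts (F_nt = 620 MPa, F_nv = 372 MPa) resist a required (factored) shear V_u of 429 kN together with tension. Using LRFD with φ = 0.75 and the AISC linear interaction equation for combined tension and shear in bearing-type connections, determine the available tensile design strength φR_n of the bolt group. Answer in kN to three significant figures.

424 kN

A_b = π·20²/4 = 314.2 mm²; f_rv = 429 × 1000 / (6 × 314.2) = 227.6 MPa.
F'_nt = 1.3 F_nt − (F_nt / φF_nv) f_rv = 1.3·620 − (620/(0.75·372))·227.6 = 300.2 MPa, capped at F_nt → F'_nt = 300.2 MPa.
R_n = F'_nt · A_b · n = 300.2 × 314.2 × 6 / 1000 = 565.9 kN.
Design strength φR_n = 0.75 × 565.9 = 424 kN.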